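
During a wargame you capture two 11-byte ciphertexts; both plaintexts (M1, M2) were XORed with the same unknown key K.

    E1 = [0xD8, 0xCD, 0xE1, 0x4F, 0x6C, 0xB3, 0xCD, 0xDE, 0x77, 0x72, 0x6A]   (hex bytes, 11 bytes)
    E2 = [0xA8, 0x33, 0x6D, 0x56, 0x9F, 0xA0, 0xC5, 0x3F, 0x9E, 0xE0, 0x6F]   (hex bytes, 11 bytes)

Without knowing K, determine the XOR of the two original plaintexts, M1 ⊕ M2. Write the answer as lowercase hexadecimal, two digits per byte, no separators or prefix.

E1 ⊕ E2 = (M1 ⊕ K) ⊕ (M2 ⊕ K) = M1 ⊕ M2 — the shared key cancels under XOR.
216 ^ 168 = 112
205 ^  51 = 254
225 ^ 109 = 140
 79 ^  86 =  25
108 ^ 159 = 243
179 ^ 160 =  19
205 ^ 197 =   8
222 ^  63 = 225
119 ^ 158 = 233
114 ^ 224 = 146
106 ^ 111 =   5

70fe8c19f31308e1e99205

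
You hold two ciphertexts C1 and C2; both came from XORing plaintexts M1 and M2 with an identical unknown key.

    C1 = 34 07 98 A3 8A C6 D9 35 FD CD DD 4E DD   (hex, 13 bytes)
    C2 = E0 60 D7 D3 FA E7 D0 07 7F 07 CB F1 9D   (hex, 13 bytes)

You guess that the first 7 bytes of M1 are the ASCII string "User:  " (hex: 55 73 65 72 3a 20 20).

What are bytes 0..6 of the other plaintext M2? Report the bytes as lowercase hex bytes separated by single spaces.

First, C1 ⊕ C2 = (M1 ⊕ K) ⊕ (M2 ⊕ K) = M1 ⊕ M2, so the key drops out. Then M2 = (M1 ⊕ M2) ⊕ M1 over the first 7 bytes.
byte 0: (34 xor e0) xor 55 = d4 xor 55 = 81
byte 1: (07 xor 60) xor 73 = 67 xor 73 = 14
byte 2: (98 xor d7) xor 65 = 4f xor 65 = 2a
byte 3: (a3 xor d3) xor 72 = 70 xor 72 = 02
byte 4: (8a xor fa) xor 3a = 70 xor 3a = 4a
byte 5: (c6 xor e7) xor 20 = 21 xor 20 = 01
byte 6: (d9 xor d0) xor 20 = 09 xor 20 = 29

81 14 2a 02 4a 01 29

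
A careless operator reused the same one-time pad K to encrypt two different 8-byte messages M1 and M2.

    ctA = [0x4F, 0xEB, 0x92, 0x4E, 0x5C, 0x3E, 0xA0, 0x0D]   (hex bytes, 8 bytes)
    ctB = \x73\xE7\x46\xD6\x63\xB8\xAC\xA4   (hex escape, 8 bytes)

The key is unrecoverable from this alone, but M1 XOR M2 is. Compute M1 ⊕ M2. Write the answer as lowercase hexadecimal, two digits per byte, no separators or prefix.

ctA ⊕ ctB = (M1 ⊕ K) ⊕ (M2 ⊕ K) = M1 ⊕ M2 — the shared key cancels under XOR.
byte 0: 4f ⊕ 73 = 3c
byte 1: eb ⊕ e7 = 0c
byte 2: 92 ⊕ 46 = d4
byte 3: 4e ⊕ d6 = 98
byte 4: 5c ⊕ 63 = 3f
byte 5: 3e ⊕ b8 = 86
byte 6: a0 ⊕ ac = 0c
byte 7: 0d ⊕ a4 = a9

3c0cd4983f860ca9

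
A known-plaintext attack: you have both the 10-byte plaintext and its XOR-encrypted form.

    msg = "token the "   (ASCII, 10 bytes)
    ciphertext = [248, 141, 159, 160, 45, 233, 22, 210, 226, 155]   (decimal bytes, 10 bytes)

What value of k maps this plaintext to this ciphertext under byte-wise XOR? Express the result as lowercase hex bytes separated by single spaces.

Since ciphertext = msg ⊕ k, XORing both sides with msg gives k = msg ⊕ ciphertext.
74 xor f8 = 8c
6f xor 8d = e2
6b xor 9f = f4
65 xor a0 = c5
6e xor 2d = 43
20 xor e9 = c9
74 xor 16 = 62
68 xor d2 = ba
65 xor e2 = 87
20 xor 9b = bb

8c e2 f4 c5 43 c9 62 ba 87 bb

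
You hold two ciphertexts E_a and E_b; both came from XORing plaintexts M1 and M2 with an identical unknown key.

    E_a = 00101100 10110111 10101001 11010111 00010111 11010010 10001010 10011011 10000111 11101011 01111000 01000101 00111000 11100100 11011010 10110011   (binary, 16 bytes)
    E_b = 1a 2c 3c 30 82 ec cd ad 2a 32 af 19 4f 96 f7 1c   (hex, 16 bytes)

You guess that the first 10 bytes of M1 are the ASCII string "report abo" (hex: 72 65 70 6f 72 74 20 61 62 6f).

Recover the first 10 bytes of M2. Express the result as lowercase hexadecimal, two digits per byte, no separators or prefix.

44fee588e74a6757cfb6

First, E_a ⊕ E_b = (M1 ⊕ K) ⊕ (M2 ⊕ K) = M1 ⊕ M2, so the key drops out. Then M2 = (M1 ⊕ M2) ⊕ M1 over the first 10 bytes.
byte 0: (2c xor 1a) xor 72 = 36 xor 72 = 44
byte 1: (b7 xor 2c) xor 65 = 9b xor 65 = fe
byte 2: (a9 xor 3c) xor 70 = 95 xor 70 = e5
byte 3: (d7 xor 30) xor 6f = e7 xor 6f = 88
byte 4: (17 xor 82) xor 72 = 95 xor 72 = e7
byte 5: (d2 xor ec) xor 74 = 3e xor 74 = 4a
byte 6: (8a xor cd) xor 20 = 47 xor 20 = 67
byte 7: (9b xor ad) xor 61 = 36 xor 61 = 57
byte 8: (87 xor 2a) xor 62 = ad xor 62 = cf
byte 9: (eb xor 32) xor 6f = d9 xor 6f = b6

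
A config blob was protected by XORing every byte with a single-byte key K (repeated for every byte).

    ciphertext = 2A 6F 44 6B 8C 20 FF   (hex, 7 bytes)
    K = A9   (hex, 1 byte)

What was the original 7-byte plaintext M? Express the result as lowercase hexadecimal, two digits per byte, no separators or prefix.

The 1-byte key repeats, so the effective keystream is a9 a9 a9 a9 a9 a9 a9.
byte 0: 00101010 XOR 10101001 = 10000011
byte 1: 01101111 XOR 10101001 = 11000110
byte 2: 01000100 XOR 10101001 = 11101101
byte 3: 01101011 XOR 10101001 = 11000010
byte 4: 10001100 XOR 10101001 = 00100101
byte 5: 00100000 XOR 10101001 = 10001001
byte 6: 11111111 XOR 10101001 = 01010110

83c6edc2258956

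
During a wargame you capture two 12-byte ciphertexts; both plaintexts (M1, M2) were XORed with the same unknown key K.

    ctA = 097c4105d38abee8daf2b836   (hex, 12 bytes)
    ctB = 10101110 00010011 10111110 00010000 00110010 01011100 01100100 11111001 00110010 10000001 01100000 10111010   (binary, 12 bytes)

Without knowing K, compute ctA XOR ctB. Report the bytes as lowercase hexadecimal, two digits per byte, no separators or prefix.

a76fff15e1d6da11e873d88c

ctA ⊕ ctB = (M1 ⊕ K) ⊕ (M2 ⊕ K) = M1 ⊕ M2 — the shared key cancels under XOR.
09 XOR ae = a7
7c XOR 13 = 6f
41 XOR be = ff
05 XOR 10 = 15
d3 XOR 32 = e1
8a XOR 5c = d6
be XOR 64 = da
e8 XOR f9 = 11
da XOR 32 = e8
f2 XOR 81 = 73
b8 XOR 60 = d8
36 XOR ba = 8c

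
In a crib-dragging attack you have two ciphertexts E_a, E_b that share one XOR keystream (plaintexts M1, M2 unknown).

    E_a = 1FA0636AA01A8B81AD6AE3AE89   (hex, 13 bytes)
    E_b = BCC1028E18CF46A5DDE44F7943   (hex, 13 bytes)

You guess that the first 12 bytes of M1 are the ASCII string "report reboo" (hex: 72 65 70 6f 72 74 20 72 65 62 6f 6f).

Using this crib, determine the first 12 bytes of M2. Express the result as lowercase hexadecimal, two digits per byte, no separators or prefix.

First, E_a ⊕ E_b = (M1 ⊕ K) ⊕ (M2 ⊕ K) = M1 ⊕ M2, so the key drops out. Then M2 = (M1 ⊕ M2) ⊕ M1 over the first 12 bytes.
byte 0: (1f ⊕ bc) ⊕ 72 = a3 ⊕ 72 = d1
byte 1: (a0 ⊕ c1) ⊕ 65 = 61 ⊕ 65 = 04
byte 2: (63 ⊕ 02) ⊕ 70 = 61 ⊕ 70 = 11
byte 3: (6a ⊕ 8e) ⊕ 6f = e4 ⊕ 6f = 8b
byte 4: (a0 ⊕ 18) ⊕ 72 = b8 ⊕ 72 = ca
byte 5: (1a ⊕ cf) ⊕ 74 = d5 ⊕ 74 = a1
byte 6: (8b ⊕ 46) ⊕ 20 = cd ⊕ 20 = ed
byte 7: (81 ⊕ a5) ⊕ 72 = 24 ⊕ 72 = 56
byte 8: (ad ⊕ dd) ⊕ 65 = 70 ⊕ 65 = 15
byte 9: (6a ⊕ e4) ⊕ 62 = 8e ⊕ 62 = ec
byte 10: (e3 ⊕ 4f) ⊕ 6f = ac ⊕ 6f = c3
byte 11: (ae ⊕ 79) ⊕ 6f = d7 ⊕ 6f = b8

d104118bcaa1ed5615ecc3b8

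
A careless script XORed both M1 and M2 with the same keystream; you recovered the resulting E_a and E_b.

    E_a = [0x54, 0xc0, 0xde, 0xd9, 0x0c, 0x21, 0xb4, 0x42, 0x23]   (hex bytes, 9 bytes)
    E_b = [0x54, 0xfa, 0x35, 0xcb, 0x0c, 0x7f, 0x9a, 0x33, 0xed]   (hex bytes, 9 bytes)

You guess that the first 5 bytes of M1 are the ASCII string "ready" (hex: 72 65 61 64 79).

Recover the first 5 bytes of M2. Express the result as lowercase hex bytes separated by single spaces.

72 5f 8a 76 79

First, E_a ⊕ E_b = (M1 ⊕ K) ⊕ (M2 ⊕ K) = M1 ⊕ M2, so the key drops out. Then M2 = (M1 ⊕ M2) ⊕ M1 over the first 5 bytes.
byte 0: (54 xor 54) xor 72 = 00 xor 72 = 72
byte 1: (c0 xor fa) xor 65 = 3a xor 65 = 5f
byte 2: (de xor 35) xor 61 = eb xor 61 = 8a
byte 3: (d9 xor cb) xor 64 = 12 xor 64 = 76
byte 4: (0c xor 0c) xor 79 = 00 xor 79 = 79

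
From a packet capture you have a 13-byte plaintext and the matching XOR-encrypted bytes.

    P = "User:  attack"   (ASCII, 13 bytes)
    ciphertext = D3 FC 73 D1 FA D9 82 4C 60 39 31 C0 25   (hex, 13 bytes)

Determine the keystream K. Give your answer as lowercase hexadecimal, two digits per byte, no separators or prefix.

868f16a3c0f9a22d144d50a34e

Since ciphertext = P ⊕ K, XORing both sides with P gives K = P ⊕ ciphertext.
byte 0: 55 XOR d3 = 86
byte 1: 73 XOR fc = 8f
byte 2: 65 XOR 73 = 16
byte 3: 72 XOR d1 = a3
byte 4: 3a XOR fa = c0
byte 5: 20 XOR d9 = f9
byte 6: 20 XOR 82 = a2
byte 7: 61 XOR 4c = 2d
byte 8: 74 XOR 60 = 14
byte 9: 74 XOR 39 = 4d
byte 10: 61 XOR 31 = 50
byte 11: 63 XOR c0 = a3
byte 12: 6b XOR 25 = 4e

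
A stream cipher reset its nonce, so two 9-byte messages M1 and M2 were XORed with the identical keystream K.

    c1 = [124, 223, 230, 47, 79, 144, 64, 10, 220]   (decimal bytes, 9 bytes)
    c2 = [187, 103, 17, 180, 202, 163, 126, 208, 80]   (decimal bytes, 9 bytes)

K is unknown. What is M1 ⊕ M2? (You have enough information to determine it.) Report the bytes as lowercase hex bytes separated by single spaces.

c7 b8 f7 9b 85 33 3e da 8c

c1 ⊕ c2 = (M1 ⊕ K) ⊕ (M2 ⊕ K) = M1 ⊕ M2 — the shared key cancels under XOR.
byte 0: 7c xor bb = c7
byte 1: df xor 67 = b8
byte 2: e6 xor 11 = f7
byte 3: 2f xor b4 = 9b
byte 4: 4f xor ca = 85
byte 5: 90 xor a3 = 33
byte 6: 40 xor 7e = 3e
byte 7: 0a xor d0 = da
byte 8: dc xor 50 = 8c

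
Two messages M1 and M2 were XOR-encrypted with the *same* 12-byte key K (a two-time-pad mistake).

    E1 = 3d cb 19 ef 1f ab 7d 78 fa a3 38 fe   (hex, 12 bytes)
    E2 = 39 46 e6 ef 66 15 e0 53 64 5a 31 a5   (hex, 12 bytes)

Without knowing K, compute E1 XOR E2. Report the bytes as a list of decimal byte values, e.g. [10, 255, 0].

E1 ⊕ E2 = (M1 ⊕ K) ⊕ (M2 ⊕ K) = M1 ⊕ M2 — the shared key cancels under XOR.
byte 0:  61 ⊕  57 =   4
byte 1: 203 ⊕  70 = 141
byte 2:  25 ⊕ 230 = 255
byte 3: 239 ⊕ 239 =   0
byte 4:  31 ⊕ 102 = 121
byte 5: 171 ⊕  21 = 190
byte 6: 125 ⊕ 224 = 157
byte 7: 120 ⊕  83 =  43
byte 8: 250 ⊕ 100 = 158
byte 9: 163 ⊕  90 = 249
byte 10:  56 ⊕  49 =   9
byte 11: 254 ⊕ 165 =  91

[4, 141, 255, 0, 121, 190, 157, 43, 158, 249, 9, 91]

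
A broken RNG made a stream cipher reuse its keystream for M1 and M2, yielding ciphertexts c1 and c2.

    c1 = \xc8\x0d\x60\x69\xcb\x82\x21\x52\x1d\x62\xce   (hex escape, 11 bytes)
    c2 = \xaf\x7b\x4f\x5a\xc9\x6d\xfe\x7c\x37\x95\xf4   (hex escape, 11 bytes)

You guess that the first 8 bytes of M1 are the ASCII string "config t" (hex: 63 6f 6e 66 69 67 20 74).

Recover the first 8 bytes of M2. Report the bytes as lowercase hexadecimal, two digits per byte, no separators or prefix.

041941556b88ff5a

First, c1 ⊕ c2 = (M1 ⊕ K) ⊕ (M2 ⊕ K) = M1 ⊕ M2, so the key drops out. Then M2 = (M1 ⊕ M2) ⊕ M1 over the first 8 bytes.
byte 0: (c8 ⊕ af) ⊕ 63 = 67 ⊕ 63 = 04
byte 1: (0d ⊕ 7b) ⊕ 6f = 76 ⊕ 6f = 19
byte 2: (60 ⊕ 4f) ⊕ 6e = 2f ⊕ 6e = 41
byte 3: (69 ⊕ 5a) ⊕ 66 = 33 ⊕ 66 = 55
byte 4: (cb ⊕ c9) ⊕ 69 = 02 ⊕ 69 = 6b
byte 5: (82 ⊕ 6d) ⊕ 67 = ef ⊕ 67 = 88
byte 6: (21 ⊕ fe) ⊕ 20 = df ⊕ 20 = ff
byte 7: (52 ⊕ 7c) ⊕ 74 = 2e ⊕ 74 = 5a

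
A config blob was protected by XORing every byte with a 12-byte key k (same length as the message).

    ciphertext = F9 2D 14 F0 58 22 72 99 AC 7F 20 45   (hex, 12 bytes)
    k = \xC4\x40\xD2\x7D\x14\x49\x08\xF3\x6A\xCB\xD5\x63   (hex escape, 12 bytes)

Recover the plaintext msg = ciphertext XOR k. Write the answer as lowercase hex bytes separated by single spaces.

3d 6d c6 8d 4c 6b 7a 6a c6 b4 f5 26

249 XOR 196 =  61
 45 XOR  64 = 109
 20 XOR 210 = 198
240 XOR 125 = 141
 88 XOR  20 =  76
 34 XOR  73 = 107
114 XOR   8 = 122
153 XOR 243 = 106
172 XOR 106 = 198
127 XOR 203 = 180
 32 XOR 213 = 245
 69 XOR  99 =  38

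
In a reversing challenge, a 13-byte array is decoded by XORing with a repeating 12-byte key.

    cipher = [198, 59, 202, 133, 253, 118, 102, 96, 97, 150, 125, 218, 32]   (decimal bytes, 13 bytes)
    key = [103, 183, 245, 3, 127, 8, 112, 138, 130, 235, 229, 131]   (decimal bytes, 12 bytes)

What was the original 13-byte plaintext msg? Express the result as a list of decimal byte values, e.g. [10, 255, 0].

The 12-byte key repeats, so the effective keystream is 67 b7 f5 03 7f 08 70 8a 82 eb e5 83 67.
byte 0: 198 XOR 103 = 161
byte 1:  59 XOR 183 = 140
byte 2: 202 XOR 245 =  63
byte 3: 133 XOR   3 = 134
byte 4: 253 XOR 127 = 130
byte 5: 118 XOR   8 = 126
byte 6: 102 XOR 112 =  22
byte 7:  96 XOR 138 = 234
byte 8:  97 XOR 130 = 227
byte 9: 150 XOR 235 = 125
byte 10: 125 XOR 229 = 152
byte 11: 218 XOR 131 =  89
byte 12:  32 XOR 103 =  71

[161, 140, 63, 134, 130, 126, 22, 234, 227, 125, 152, 89, 71]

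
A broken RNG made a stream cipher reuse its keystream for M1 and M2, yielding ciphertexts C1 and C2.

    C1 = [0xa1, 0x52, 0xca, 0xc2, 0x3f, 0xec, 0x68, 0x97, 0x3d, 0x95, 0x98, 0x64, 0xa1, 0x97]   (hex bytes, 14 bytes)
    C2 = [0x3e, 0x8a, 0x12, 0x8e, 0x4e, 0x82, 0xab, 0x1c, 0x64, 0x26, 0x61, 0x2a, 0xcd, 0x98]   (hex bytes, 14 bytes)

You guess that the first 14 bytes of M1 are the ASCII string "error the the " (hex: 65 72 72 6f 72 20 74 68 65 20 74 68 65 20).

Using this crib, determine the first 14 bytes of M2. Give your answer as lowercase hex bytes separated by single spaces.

First, C1 ⊕ C2 = (M1 ⊕ K) ⊕ (M2 ⊕ K) = M1 ⊕ M2, so the key drops out. Then M2 = (M1 ⊕ M2) ⊕ M1 over the first 14 bytes.
byte 0: (a1 ⊕ 3e) ⊕ 65 = 9f ⊕ 65 = fa
byte 1: (52 ⊕ 8a) ⊕ 72 = d8 ⊕ 72 = aa
byte 2: (ca ⊕ 12) ⊕ 72 = d8 ⊕ 72 = aa
byte 3: (c2 ⊕ 8e) ⊕ 6f = 4c ⊕ 6f = 23
byte 4: (3f ⊕ 4e) ⊕ 72 = 71 ⊕ 72 = 03
byte 5: (ec ⊕ 82) ⊕ 20 = 6e ⊕ 20 = 4e
byte 6: (68 ⊕ ab) ⊕ 74 = c3 ⊕ 74 = b7
byte 7: (97 ⊕ 1c) ⊕ 68 = 8b ⊕ 68 = e3
byte 8: (3d ⊕ 64) ⊕ 65 = 59 ⊕ 65 = 3c
byte 9: (95 ⊕ 26) ⊕ 20 = b3 ⊕ 20 = 93
byte 10: (98 ⊕ 61) ⊕ 74 = f9 ⊕ 74 = 8d
byte 11: (64 ⊕ 2a) ⊕ 68 = 4e ⊕ 68 = 26
byte 12: (a1 ⊕ cd) ⊕ 65 = 6c ⊕ 65 = 09
byte 13: (97 ⊕ 98) ⊕ 20 = 0f ⊕ 20 = 2f

fa aa aa 23 03 4e b7 e3 3c 93 8d 26 09 2f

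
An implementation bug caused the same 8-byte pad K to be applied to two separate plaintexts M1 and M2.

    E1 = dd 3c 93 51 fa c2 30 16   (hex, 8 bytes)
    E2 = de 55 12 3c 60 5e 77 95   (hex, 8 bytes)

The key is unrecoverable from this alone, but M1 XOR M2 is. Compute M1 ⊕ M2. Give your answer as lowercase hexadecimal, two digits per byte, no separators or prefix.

0369816d9a9c4783

E1 ⊕ E2 = (M1 ⊕ K) ⊕ (M2 ⊕ K) = M1 ⊕ M2 — the shared key cancels under XOR.
11011101 ^ 11011110 = 00000011
00111100 ^ 01010101 = 01101001
10010011 ^ 00010010 = 10000001
01010001 ^ 00111100 = 01101101
11111010 ^ 01100000 = 10011010
11000010 ^ 01011110 = 10011100
00110000 ^ 01110111 = 01000111
00010110 ^ 10010101 = 10000011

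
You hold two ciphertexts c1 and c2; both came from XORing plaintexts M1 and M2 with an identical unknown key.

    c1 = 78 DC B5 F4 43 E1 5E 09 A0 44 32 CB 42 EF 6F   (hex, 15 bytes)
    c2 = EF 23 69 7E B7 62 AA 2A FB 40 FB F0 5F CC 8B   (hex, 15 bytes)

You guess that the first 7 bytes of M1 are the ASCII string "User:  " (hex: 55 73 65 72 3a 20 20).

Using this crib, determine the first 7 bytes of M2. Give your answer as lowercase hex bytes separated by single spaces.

First, c1 ⊕ c2 = (M1 ⊕ K) ⊕ (M2 ⊕ K) = M1 ⊕ M2, so the key drops out. Then M2 = (M1 ⊕ M2) ⊕ M1 over the first 7 bytes.
byte 0: (78 XOR ef) XOR 55 = 97 XOR 55 = c2
byte 1: (dc XOR 23) XOR 73 = ff XOR 73 = 8c
byte 2: (b5 XOR 69) XOR 65 = dc XOR 65 = b9
byte 3: (f4 XOR 7e) XOR 72 = 8a XOR 72 = f8
byte 4: (43 XOR b7) XOR 3a = f4 XOR 3a = ce
byte 5: (e1 XOR 62) XOR 20 = 83 XOR 20 = a3
byte 6: (5e XOR aa) XOR 20 = f4 XOR 20 = d4

c2 8c b9 f8 ce a3 d4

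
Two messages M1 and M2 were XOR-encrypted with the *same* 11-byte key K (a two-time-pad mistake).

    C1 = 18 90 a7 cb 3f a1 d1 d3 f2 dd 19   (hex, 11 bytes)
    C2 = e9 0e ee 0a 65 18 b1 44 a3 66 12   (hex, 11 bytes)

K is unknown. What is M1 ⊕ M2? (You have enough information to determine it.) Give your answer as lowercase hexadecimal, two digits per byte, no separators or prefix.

f19e49c15ab9609751bb0b

C1 ⊕ C2 = (M1 ⊕ K) ⊕ (M2 ⊕ K) = M1 ⊕ M2 — the shared key cancels under XOR.
byte 0:  24 XOR 233 = 241
byte 1: 144 XOR  14 = 158
byte 2: 167 XOR 238 =  73
byte 3: 203 XOR  10 = 193
byte 4:  63 XOR 101 =  90
byte 5: 161 XOR  24 = 185
byte 6: 209 XOR 177 =  96
byte 7: 211 XOR  68 = 151
byte 8: 242 XOR 163 =  81
byte 9: 221 XOR 102 = 187
byte 10:  25 XOR  18 =  11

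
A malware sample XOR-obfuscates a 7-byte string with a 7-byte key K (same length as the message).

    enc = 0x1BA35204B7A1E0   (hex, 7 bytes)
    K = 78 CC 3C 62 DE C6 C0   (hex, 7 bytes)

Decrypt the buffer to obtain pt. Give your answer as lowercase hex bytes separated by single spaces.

63 6f 6e 66 69 67 20

1b ⊕ 78 = 63
a3 ⊕ cc = 6f
52 ⊕ 3c = 6e
04 ⊕ 62 = 66
b7 ⊕ de = 69
a1 ⊕ c6 = 67
e0 ⊕ c0 = 20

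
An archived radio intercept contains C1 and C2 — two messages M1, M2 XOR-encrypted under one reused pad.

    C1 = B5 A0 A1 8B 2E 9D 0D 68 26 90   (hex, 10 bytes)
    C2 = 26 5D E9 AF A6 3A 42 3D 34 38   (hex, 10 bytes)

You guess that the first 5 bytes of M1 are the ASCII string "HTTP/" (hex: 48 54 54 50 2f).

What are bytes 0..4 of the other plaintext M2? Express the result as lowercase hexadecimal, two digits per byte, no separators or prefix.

dba91c74a7

First, C1 ⊕ C2 = (M1 ⊕ K) ⊕ (M2 ⊕ K) = M1 ⊕ M2, so the key drops out. Then M2 = (M1 ⊕ M2) ⊕ M1 over the first 5 bytes.
byte 0: (b5 XOR 26) XOR 48 = 93 XOR 48 = db
byte 1: (a0 XOR 5d) XOR 54 = fd XOR 54 = a9
byte 2: (a1 XOR e9) XOR 54 = 48 XOR 54 = 1c
byte 3: (8b XOR af) XOR 50 = 24 XOR 50 = 74
byte 4: (2e XOR a6) XOR 2f = 88 XOR 2f = a7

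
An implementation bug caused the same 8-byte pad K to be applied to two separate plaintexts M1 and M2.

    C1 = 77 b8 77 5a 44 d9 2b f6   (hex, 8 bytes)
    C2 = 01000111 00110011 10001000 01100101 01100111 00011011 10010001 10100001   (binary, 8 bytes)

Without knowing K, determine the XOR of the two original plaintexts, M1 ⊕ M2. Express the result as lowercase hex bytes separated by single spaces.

30 8b ff 3f 23 c2 ba 57

C1 ⊕ C2 = (M1 ⊕ K) ⊕ (M2 ⊕ K) = M1 ⊕ M2 — the shared key cancels under XOR.
01110111 ^ 01000111 = 00110000
10111000 ^ 00110011 = 10001011
01110111 ^ 10001000 = 11111111
01011010 ^ 01100101 = 00111111
01000100 ^ 01100111 = 00100011
11011001 ^ 00011011 = 11000010
00101011 ^ 10010001 = 10111010
11110110 ^ 10100001 = 01010111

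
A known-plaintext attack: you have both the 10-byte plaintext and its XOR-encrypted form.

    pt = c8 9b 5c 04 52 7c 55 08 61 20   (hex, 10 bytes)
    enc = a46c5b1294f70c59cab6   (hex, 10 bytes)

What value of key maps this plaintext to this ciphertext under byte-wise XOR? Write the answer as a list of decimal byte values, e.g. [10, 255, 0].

[108, 247, 7, 22, 198, 139, 89, 81, 171, 150]

Since enc = pt ⊕ key, XORing both sides with pt gives key = pt ⊕ enc.
byte 0: c8 XOR a4 = 6c
byte 1: 9b XOR 6c = f7
byte 2: 5c XOR 5b = 07
byte 3: 04 XOR 12 = 16
byte 4: 52 XOR 94 = c6
byte 5: 7c XOR f7 = 8b
byte 6: 55 XOR 0c = 59
byte 7: 08 XOR 59 = 51
byte 8: 61 XOR ca = ab
byte 9: 20 XOR b6 = 96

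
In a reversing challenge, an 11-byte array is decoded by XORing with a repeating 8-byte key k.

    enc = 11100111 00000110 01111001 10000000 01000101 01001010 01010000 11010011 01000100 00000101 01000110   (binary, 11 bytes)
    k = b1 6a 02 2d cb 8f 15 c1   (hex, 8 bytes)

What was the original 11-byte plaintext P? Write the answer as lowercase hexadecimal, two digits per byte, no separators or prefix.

566c7bad8ec54512f56f44

The 8-byte key repeats, so the effective keystream is b1 6a 02 2d cb 8f 15 c1 b1 6a 02.
byte 0: 231 xor 177 =  86
byte 1:   6 xor 106 = 108
byte 2: 121 xor   2 = 123
byte 3: 128 xor  45 = 173
byte 4:  69 xor 203 = 142
byte 5:  74 xor 143 = 197
byte 6:  80 xor  21 =  69
byte 7: 211 xor 193 =  18
byte 8:  68 xor 177 = 245
byte 9:   5 xor 106 = 111
byte 10:  70 xor   2 =  68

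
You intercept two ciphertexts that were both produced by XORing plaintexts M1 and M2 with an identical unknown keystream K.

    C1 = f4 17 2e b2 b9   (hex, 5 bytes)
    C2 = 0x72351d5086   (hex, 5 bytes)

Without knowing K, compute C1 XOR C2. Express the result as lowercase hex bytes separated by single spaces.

86 22 33 e2 3f

C1 ⊕ C2 = (M1 ⊕ K) ⊕ (M2 ⊕ K) = M1 ⊕ M2 — the shared key cancels under XOR.
byte 0: 244 ^ 114 = 134
byte 1:  23 ^  53 =  34
byte 2:  46 ^  29 =  51
byte 3: 178 ^  80 = 226
byte 4: 185 ^ 134 =  63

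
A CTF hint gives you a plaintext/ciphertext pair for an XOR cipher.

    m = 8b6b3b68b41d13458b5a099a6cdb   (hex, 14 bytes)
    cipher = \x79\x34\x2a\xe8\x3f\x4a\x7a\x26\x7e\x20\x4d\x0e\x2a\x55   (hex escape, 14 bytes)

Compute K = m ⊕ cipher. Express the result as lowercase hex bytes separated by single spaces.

Since cipher = m ⊕ K, XORing both sides with m gives K = m ⊕ cipher.
byte 0: 139 ^ 121 = 242
byte 1: 107 ^  52 =  95
byte 2:  59 ^  42 =  17
byte 3: 104 ^ 232 = 128
byte 4: 180 ^  63 = 139
byte 5:  29 ^  74 =  87
byte 6:  19 ^ 122 = 105
byte 7:  69 ^  38 =  99
byte 8: 139 ^ 126 = 245
byte 9:  90 ^  32 = 122
byte 10:   9 ^  77 =  68
byte 11: 154 ^  14 = 148
byte 12: 108 ^  42 =  70
byte 13: 219 ^  85 = 142

f2 5f 11 80 8b 57 69 63 f5 7a 44 94 46 8e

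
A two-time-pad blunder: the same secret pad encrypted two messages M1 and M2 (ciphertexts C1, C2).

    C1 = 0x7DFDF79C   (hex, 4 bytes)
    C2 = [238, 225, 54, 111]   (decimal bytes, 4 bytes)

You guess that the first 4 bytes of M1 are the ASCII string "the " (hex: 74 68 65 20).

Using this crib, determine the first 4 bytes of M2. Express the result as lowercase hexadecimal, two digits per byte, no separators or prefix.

e774a4d3

First, C1 ⊕ C2 = (M1 ⊕ K) ⊕ (M2 ⊕ K) = M1 ⊕ M2, so the key drops out. Then M2 = (M1 ⊕ M2) ⊕ M1 over the first 4 bytes.
byte 0: (7d ^ ee) ^ 74 = 93 ^ 74 = e7
byte 1: (fd ^ e1) ^ 68 = 1c ^ 68 = 74
byte 2: (f7 ^ 36) ^ 65 = c1 ^ 65 = a4
byte 3: (9c ^ 6f) ^ 20 = f3 ^ 20 = d3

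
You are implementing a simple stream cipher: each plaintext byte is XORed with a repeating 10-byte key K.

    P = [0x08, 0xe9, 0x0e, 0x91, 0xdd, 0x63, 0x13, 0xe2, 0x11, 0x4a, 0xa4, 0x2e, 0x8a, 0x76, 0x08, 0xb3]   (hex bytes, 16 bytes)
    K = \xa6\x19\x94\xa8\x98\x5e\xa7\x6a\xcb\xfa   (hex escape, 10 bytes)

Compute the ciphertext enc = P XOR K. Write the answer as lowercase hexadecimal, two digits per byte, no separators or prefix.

aef09a39453db488dab002371ede90ed

The 10-byte key repeats, so the effective keystream is a6 19 94 a8 98 5e a7 6a cb fa a6 19 94 a8 98 5e.
byte 0: 08 XOR a6 = ae
byte 1: e9 XOR 19 = f0
byte 2: 0e XOR 94 = 9a
byte 3: 91 XOR a8 = 39
byte 4: dd XOR 98 = 45
byte 5: 63 XOR 5e = 3d
byte 6: 13 XOR a7 = b4
byte 7: e2 XOR 6a = 88
byte 8: 11 XOR cb = da
byte 9: 4a XOR fa = b0
byte 10: a4 XOR a6 = 02
byte 11: 2e XOR 19 = 37
byte 12: 8a XOR 94 = 1e
byte 13: 76 XOR a8 = de
byte 14: 08 XOR 98 = 90
byte 15: b3 XOR 5e = ed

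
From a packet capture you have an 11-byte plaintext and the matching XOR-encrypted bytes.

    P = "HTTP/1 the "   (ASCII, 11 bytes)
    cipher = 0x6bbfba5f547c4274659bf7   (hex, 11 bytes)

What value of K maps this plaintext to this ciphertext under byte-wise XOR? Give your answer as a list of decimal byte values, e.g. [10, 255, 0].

Since cipher = P ⊕ K, XORing both sides with P gives K = P ⊕ cipher.
 72 xor 107 =  35
 84 xor 191 = 235
 84 xor 186 = 238
 80 xor  95 =  15
 47 xor  84 = 123
 49 xor 124 =  77
 32 xor  66 =  98
116 xor 116 =   0
104 xor 101 =  13
101 xor 155 = 254
 32 xor 247 = 215

[35, 235, 238, 15, 123, 77, 98, 0, 13, 254, 215]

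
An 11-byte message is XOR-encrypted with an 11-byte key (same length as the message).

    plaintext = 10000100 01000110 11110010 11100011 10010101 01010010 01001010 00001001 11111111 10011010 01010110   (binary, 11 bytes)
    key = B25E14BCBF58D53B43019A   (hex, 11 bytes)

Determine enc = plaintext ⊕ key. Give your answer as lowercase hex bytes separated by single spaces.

byte 0: 10000100 ^ 10110010 = 00110110
byte 1: 01000110 ^ 01011110 = 00011000
byte 2: 11110010 ^ 00010100 = 11100110
byte 3: 11100011 ^ 10111100 = 01011111
byte 4: 10010101 ^ 10111111 = 00101010
byte 5: 01010010 ^ 01011000 = 00001010
byte 6: 01001010 ^ 11010101 = 10011111
byte 7: 00001001 ^ 00111011 = 00110010
byte 8: 11111111 ^ 01000011 = 10111100
byte 9: 10011010 ^ 00000001 = 10011011
byte 10: 01010110 ^ 10011010 = 11001100

36 18 e6 5f 2a 0a 9f 32 bc 9b cc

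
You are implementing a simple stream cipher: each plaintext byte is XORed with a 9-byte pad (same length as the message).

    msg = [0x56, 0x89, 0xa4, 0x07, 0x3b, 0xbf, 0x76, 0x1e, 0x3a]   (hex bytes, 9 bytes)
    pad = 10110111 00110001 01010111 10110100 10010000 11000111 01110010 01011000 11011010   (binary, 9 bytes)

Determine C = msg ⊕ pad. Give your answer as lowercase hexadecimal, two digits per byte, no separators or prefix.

56 xor b7 = e1
89 xor 31 = b8
a4 xor 57 = f3
07 xor b4 = b3
3b xor 90 = ab
bf xor c7 = 78
76 xor 72 = 04
1e xor 58 = 46
3a xor da = e0

e1b8f3b3ab780446e0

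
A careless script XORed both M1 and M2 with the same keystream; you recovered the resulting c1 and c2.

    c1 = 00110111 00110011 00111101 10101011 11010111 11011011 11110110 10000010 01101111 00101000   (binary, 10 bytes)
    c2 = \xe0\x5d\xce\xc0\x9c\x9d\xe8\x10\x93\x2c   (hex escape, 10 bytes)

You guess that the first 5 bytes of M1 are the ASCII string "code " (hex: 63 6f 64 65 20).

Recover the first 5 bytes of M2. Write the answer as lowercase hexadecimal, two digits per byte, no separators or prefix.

First, c1 ⊕ c2 = (M1 ⊕ K) ⊕ (M2 ⊕ K) = M1 ⊕ M2, so the key drops out. Then M2 = (M1 ⊕ M2) ⊕ M1 over the first 5 bytes.
byte 0: (37 ^ e0) ^ 63 = d7 ^ 63 = b4
byte 1: (33 ^ 5d) ^ 6f = 6e ^ 6f = 01
byte 2: (3d ^ ce) ^ 64 = f3 ^ 64 = 97
byte 3: (ab ^ c0) ^ 65 = 6b ^ 65 = 0e
byte 4: (d7 ^ 9c) ^ 20 = 4b ^ 20 = 6b

b401970e6b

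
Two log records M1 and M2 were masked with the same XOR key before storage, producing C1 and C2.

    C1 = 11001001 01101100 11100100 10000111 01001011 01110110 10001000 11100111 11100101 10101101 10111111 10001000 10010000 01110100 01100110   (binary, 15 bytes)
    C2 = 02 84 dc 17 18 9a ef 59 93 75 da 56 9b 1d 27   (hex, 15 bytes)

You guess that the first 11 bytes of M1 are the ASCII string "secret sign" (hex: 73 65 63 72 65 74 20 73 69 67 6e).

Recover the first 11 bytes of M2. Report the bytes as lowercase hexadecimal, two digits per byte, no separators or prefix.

b88d5be2369847cd1fbf0b

First, C1 ⊕ C2 = (M1 ⊕ K) ⊕ (M2 ⊕ K) = M1 ⊕ M2, so the key drops out. Then M2 = (M1 ⊕ M2) ⊕ M1 over the first 11 bytes.
byte 0: (c9 xor 02) xor 73 = cb xor 73 = b8
byte 1: (6c xor 84) xor 65 = e8 xor 65 = 8d
byte 2: (e4 xor dc) xor 63 = 38 xor 63 = 5b
byte 3: (87 xor 17) xor 72 = 90 xor 72 = e2
byte 4: (4b xor 18) xor 65 = 53 xor 65 = 36
byte 5: (76 xor 9a) xor 74 = ec xor 74 = 98
byte 6: (88 xor ef) xor 20 = 67 xor 20 = 47
byte 7: (e7 xor 59) xor 73 = be xor 73 = cd
byte 8: (e5 xor 93) xor 69 = 76 xor 69 = 1f
byte 9: (ad xor 75) xor 67 = d8 xor 67 = bf
byte 10: (bf xor da) xor 6e = 65 xor 6e = 0b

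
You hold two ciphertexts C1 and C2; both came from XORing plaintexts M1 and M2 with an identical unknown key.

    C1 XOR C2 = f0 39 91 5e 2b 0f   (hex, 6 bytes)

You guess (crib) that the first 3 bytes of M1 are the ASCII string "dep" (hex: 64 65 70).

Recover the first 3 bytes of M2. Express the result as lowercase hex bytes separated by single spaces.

Since C1 ⊕ C2 = M1 ⊕ M2, XORing with the guessed M1 bytes yields the corresponding M2 bytes: M2 = (C1 ⊕ C2) ⊕ M1.
f0 XOR 64 = 94
39 XOR 65 = 5c
91 XOR 70 = e1

94 5c e1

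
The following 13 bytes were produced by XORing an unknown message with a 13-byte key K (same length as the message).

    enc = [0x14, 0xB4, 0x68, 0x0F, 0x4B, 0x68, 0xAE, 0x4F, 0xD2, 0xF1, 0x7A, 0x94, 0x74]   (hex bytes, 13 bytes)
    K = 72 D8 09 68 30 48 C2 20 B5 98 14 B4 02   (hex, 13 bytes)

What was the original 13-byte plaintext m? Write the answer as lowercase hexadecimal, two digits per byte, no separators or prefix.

666c61677b206c6f67696e2076

00010100 ⊕ 01110010 = 01100110
10110100 ⊕ 11011000 = 01101100
01101000 ⊕ 00001001 = 01100001
00001111 ⊕ 01101000 = 01100111
01001011 ⊕ 00110000 = 01111011
01101000 ⊕ 01001000 = 00100000
10101110 ⊕ 11000010 = 01101100
01001111 ⊕ 00100000 = 01101111
11010010 ⊕ 10110101 = 01100111
11110001 ⊕ 10011000 = 01101001
01111010 ⊕ 00010100 = 01101110
10010100 ⊕ 10110100 = 00100000
01110100 ⊕ 00000010 = 01110110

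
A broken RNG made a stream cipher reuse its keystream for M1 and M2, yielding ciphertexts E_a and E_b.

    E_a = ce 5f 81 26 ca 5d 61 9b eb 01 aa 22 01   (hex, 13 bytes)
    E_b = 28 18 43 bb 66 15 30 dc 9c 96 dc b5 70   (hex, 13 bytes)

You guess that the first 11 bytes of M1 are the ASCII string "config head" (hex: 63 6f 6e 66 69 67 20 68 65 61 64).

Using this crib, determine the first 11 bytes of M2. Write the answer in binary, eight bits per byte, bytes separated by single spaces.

First, E_a ⊕ E_b = (M1 ⊕ K) ⊕ (M2 ⊕ K) = M1 ⊕ M2, so the key drops out. Then M2 = (M1 ⊕ M2) ⊕ M1 over the first 11 bytes.
byte 0: (ce xor 28) xor 63 = e6 xor 63 = 85
byte 1: (5f xor 18) xor 6f = 47 xor 6f = 28
byte 2: (81 xor 43) xor 6e = c2 xor 6e = ac
byte 3: (26 xor bb) xor 66 = 9d xor 66 = fb
byte 4: (ca xor 66) xor 69 = ac xor 69 = c5
byte 5: (5d xor 15) xor 67 = 48 xor 67 = 2f
byte 6: (61 xor 30) xor 20 = 51 xor 20 = 71
byte 7: (9b xor dc) xor 68 = 47 xor 68 = 2f
byte 8: (eb xor 9c) xor 65 = 77 xor 65 = 12
byte 9: (01 xor 96) xor 61 = 97 xor 61 = f6
byte 10: (aa xor dc) xor 64 = 76 xor 64 = 12

10000101 00101000 10101100 11111011 11000101 00101111 01110001 00101111 00010010 11110110 00010010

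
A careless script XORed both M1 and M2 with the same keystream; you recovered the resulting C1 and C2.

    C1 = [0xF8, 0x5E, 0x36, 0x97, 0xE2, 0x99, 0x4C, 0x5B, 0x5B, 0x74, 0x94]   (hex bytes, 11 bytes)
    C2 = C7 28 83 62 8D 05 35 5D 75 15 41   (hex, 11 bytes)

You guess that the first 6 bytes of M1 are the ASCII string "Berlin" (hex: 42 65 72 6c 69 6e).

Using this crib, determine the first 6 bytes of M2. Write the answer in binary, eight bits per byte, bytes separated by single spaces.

First, C1 ⊕ C2 = (M1 ⊕ K) ⊕ (M2 ⊕ K) = M1 ⊕ M2, so the key drops out. Then M2 = (M1 ⊕ M2) ⊕ M1 over the first 6 bytes.
byte 0: (f8 ⊕ c7) ⊕ 42 = 3f ⊕ 42 = 7d
byte 1: (5e ⊕ 28) ⊕ 65 = 76 ⊕ 65 = 13
byte 2: (36 ⊕ 83) ⊕ 72 = b5 ⊕ 72 = c7
byte 3: (97 ⊕ 62) ⊕ 6c = f5 ⊕ 6c = 99
byte 4: (e2 ⊕ 8d) ⊕ 69 = 6f ⊕ 69 = 06
byte 5: (99 ⊕ 05) ⊕ 6e = 9c ⊕ 6e = f2

01111101 00010011 11000111 10011001 00000110 11110010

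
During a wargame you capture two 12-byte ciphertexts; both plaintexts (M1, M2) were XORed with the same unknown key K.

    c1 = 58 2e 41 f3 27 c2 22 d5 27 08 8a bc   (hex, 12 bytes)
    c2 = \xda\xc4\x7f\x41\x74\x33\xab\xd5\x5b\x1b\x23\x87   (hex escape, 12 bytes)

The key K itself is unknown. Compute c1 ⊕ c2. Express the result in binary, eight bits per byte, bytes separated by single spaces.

c1 ⊕ c2 = (M1 ⊕ K) ⊕ (M2 ⊕ K) = M1 ⊕ M2 — the shared key cancels under XOR.
byte 0:  88 ⊕ 218 = 130
byte 1:  46 ⊕ 196 = 234
byte 2:  65 ⊕ 127 =  62
byte 3: 243 ⊕  65 = 178
byte 4:  39 ⊕ 116 =  83
byte 5: 194 ⊕  51 = 241
byte 6:  34 ⊕ 171 = 137
byte 7: 213 ⊕ 213 =   0
byte 8:  39 ⊕  91 = 124
byte 9:   8 ⊕  27 =  19
byte 10: 138 ⊕  35 = 169
byte 11: 188 ⊕ 135 =  59

10000010 11101010 00111110 10110010 01010011 11110001 10001001 00000000 01111100 00010011 10101001 00111011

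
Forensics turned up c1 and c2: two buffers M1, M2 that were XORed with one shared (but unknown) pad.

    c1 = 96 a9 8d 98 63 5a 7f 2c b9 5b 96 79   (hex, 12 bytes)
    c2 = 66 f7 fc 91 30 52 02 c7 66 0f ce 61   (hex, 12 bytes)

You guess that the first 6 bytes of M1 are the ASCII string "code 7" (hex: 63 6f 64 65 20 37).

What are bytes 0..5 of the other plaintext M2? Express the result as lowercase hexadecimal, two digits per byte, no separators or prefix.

9331156c733f

First, c1 ⊕ c2 = (M1 ⊕ K) ⊕ (M2 ⊕ K) = M1 ⊕ M2, so the key drops out. Then M2 = (M1 ⊕ M2) ⊕ M1 over the first 6 bytes.
byte 0: (96 XOR 66) XOR 63 = f0 XOR 63 = 93
byte 1: (a9 XOR f7) XOR 6f = 5e XOR 6f = 31
byte 2: (8d XOR fc) XOR 64 = 71 XOR 64 = 15
byte 3: (98 XOR 91) XOR 65 = 09 XOR 65 = 6c
byte 4: (63 XOR 30) XOR 20 = 53 XOR 20 = 73
byte 5: (5a XOR 52) XOR 37 = 08 XOR 37 = 3f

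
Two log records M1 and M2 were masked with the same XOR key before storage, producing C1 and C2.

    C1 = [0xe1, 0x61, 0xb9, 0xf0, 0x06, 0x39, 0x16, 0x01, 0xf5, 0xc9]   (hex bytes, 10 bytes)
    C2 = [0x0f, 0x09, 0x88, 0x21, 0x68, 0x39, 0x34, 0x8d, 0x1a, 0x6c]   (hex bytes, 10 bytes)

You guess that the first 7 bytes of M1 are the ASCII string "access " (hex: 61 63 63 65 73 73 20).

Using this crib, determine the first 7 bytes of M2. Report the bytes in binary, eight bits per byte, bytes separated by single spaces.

First, C1 ⊕ C2 = (M1 ⊕ K) ⊕ (M2 ⊕ K) = M1 ⊕ M2, so the key drops out. Then M2 = (M1 ⊕ M2) ⊕ M1 over the first 7 bytes.
byte 0: (e1 XOR 0f) XOR 61 = ee XOR 61 = 8f
byte 1: (61 XOR 09) XOR 63 = 68 XOR 63 = 0b
byte 2: (b9 XOR 88) XOR 63 = 31 XOR 63 = 52
byte 3: (f0 XOR 21) XOR 65 = d1 XOR 65 = b4
byte 4: (06 XOR 68) XOR 73 = 6e XOR 73 = 1d
byte 5: (39 XOR 39) XOR 73 = 00 XOR 73 = 73
byte 6: (16 XOR 34) XOR 20 = 22 XOR 20 = 02

10001111 00001011 01010010 10110100 00011101 01110011 00000010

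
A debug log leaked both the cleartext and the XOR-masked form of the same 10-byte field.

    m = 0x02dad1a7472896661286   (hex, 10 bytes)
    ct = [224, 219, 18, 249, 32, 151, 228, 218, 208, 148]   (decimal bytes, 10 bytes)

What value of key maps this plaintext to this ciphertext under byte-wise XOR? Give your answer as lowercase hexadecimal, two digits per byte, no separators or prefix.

Since ct = m ⊕ key, XORing both sides with m gives key = m ⊕ ct.
  2 xor 224 = 226
218 xor 219 =   1
209 xor  18 = 195
167 xor 249 =  94
 71 xor  32 = 103
 40 xor 151 = 191
150 xor 228 = 114
102 xor 218 = 188
 18 xor 208 = 194
134 xor 148 =  18

e201c35e67bf72bcc212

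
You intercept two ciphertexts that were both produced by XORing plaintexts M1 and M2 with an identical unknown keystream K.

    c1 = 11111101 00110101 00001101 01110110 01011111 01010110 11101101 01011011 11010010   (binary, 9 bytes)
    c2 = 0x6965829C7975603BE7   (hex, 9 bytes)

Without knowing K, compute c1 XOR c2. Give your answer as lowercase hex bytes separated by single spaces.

94 50 8f ea 26 23 8d 60 35

c1 ⊕ c2 = (M1 ⊕ K) ⊕ (M2 ⊕ K) = M1 ⊕ M2 — the shared key cancels under XOR.
byte 0: 253 ⊕ 105 = 148
byte 1:  53 ⊕ 101 =  80
byte 2:  13 ⊕ 130 = 143
byte 3: 118 ⊕ 156 = 234
byte 4:  95 ⊕ 121 =  38
byte 5:  86 ⊕ 117 =  35
byte 6: 237 ⊕  96 = 141
byte 7:  91 ⊕  59 =  96
byte 8: 210 ⊕ 231 =  53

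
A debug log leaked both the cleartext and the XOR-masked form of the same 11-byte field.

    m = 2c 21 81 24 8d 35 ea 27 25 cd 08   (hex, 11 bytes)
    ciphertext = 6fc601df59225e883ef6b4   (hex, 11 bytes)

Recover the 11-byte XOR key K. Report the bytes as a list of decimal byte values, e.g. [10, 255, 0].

Since ciphertext = m ⊕ K, XORing both sides with m gives K = m ⊕ ciphertext.
00101100 ^ 01101111 = 01000011
00100001 ^ 11000110 = 11100111
10000001 ^ 00000001 = 10000000
00100100 ^ 11011111 = 11111011
10001101 ^ 01011001 = 11010100
00110101 ^ 00100010 = 00010111
11101010 ^ 01011110 = 10110100
00100111 ^ 10001000 = 10101111
00100101 ^ 00111110 = 00011011
11001101 ^ 11110110 = 00111011
00001000 ^ 10110100 = 10111100

[67, 231, 128, 251, 212, 23, 180, 175, 27, 59, 188]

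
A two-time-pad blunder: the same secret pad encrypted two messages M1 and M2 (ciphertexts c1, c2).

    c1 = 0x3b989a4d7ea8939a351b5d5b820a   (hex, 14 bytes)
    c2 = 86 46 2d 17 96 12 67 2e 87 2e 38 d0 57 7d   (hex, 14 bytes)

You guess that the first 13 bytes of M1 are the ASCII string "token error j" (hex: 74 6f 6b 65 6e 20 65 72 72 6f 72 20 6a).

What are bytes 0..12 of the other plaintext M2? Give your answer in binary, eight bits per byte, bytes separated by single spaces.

First, c1 ⊕ c2 = (M1 ⊕ K) ⊕ (M2 ⊕ K) = M1 ⊕ M2, so the key drops out. Then M2 = (M1 ⊕ M2) ⊕ M1 over the first 13 bytes.
byte 0: (3b xor 86) xor 74 = bd xor 74 = c9
byte 1: (98 xor 46) xor 6f = de xor 6f = b1
byte 2: (9a xor 2d) xor 6b = b7 xor 6b = dc
byte 3: (4d xor 17) xor 65 = 5a xor 65 = 3f
byte 4: (7e xor 96) xor 6e = e8 xor 6e = 86
byte 5: (a8 xor 12) xor 20 = ba xor 20 = 9a
byte 6: (93 xor 67) xor 65 = f4 xor 65 = 91
byte 7: (9a xor 2e) xor 72 = b4 xor 72 = c6
byte 8: (35 xor 87) xor 72 = b2 xor 72 = c0
byte 9: (1b xor 2e) xor 6f = 35 xor 6f = 5a
byte 10: (5d xor 38) xor 72 = 65 xor 72 = 17
byte 11: (5b xor d0) xor 20 = 8b xor 20 = ab
byte 12: (82 xor 57) xor 6a = d5 xor 6a = bf

11001001 10110001 11011100 00111111 10000110 10011010 10010001 11000110 11000000 01011010 00010111 10101011 10111111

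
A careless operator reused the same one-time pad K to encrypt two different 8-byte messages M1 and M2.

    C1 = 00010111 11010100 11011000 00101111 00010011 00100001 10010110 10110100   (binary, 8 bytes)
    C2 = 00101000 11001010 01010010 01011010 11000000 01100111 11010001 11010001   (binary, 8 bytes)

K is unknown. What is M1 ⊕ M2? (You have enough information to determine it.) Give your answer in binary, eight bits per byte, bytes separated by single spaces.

00111111 00011110 10001010 01110101 11010011 01000110 01000111 01100101

C1 ⊕ C2 = (M1 ⊕ K) ⊕ (M2 ⊕ K) = M1 ⊕ M2 — the shared key cancels under XOR.
17 ⊕ 28 = 3f
d4 ⊕ ca = 1e
d8 ⊕ 52 = 8a
2f ⊕ 5a = 75
13 ⊕ c0 = d3
21 ⊕ 67 = 46
96 ⊕ d1 = 47
b4 ⊕ d1 = 65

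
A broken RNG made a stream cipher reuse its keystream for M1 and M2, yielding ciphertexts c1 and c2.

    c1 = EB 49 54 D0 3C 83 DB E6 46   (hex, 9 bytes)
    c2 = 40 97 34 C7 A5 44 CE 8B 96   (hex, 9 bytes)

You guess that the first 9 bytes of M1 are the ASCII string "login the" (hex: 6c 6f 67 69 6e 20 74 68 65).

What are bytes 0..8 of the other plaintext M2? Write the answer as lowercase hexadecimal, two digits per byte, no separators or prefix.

First, c1 ⊕ c2 = (M1 ⊕ K) ⊕ (M2 ⊕ K) = M1 ⊕ M2, so the key drops out. Then M2 = (M1 ⊕ M2) ⊕ M1 over the first 9 bytes.
byte 0: (eb xor 40) xor 6c = ab xor 6c = c7
byte 1: (49 xor 97) xor 6f = de xor 6f = b1
byte 2: (54 xor 34) xor 67 = 60 xor 67 = 07
byte 3: (d0 xor c7) xor 69 = 17 xor 69 = 7e
byte 4: (3c xor a5) xor 6e = 99 xor 6e = f7
byte 5: (83 xor 44) xor 20 = c7 xor 20 = e7
byte 6: (db xor ce) xor 74 = 15 xor 74 = 61
byte 7: (e6 xor 8b) xor 68 = 6d xor 68 = 05
byte 8: (46 xor 96) xor 65 = d0 xor 65 = b5

c7b1077ef7e76105b5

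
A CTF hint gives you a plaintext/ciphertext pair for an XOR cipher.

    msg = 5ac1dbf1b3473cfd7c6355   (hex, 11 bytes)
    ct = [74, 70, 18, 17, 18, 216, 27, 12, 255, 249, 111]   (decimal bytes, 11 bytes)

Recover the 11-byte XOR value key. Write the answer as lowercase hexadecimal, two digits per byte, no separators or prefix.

Since ct = msg ⊕ key, XORing both sides with msg gives key = msg ⊕ ct.
byte 0: 5a XOR 4a = 10
byte 1: c1 XOR 46 = 87
byte 2: db XOR 12 = c9
byte 3: f1 XOR 11 = e0
byte 4: b3 XOR 12 = a1
byte 5: 47 XOR d8 = 9f
byte 6: 3c XOR 1b = 27
byte 7: fd XOR 0c = f1
byte 8: 7c XOR ff = 83
byte 9: 63 XOR f9 = 9a
byte 10: 55 XOR 6f = 3a

1087c9e0a19f27f1839a3a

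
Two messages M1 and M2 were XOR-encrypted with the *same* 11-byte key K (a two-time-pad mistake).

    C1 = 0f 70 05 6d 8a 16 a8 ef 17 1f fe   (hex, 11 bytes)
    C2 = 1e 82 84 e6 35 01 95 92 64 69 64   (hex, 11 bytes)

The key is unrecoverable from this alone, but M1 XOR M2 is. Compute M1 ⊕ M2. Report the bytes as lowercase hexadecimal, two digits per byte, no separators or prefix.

11f2818bbf173d7d73769a

C1 ⊕ C2 = (M1 ⊕ K) ⊕ (M2 ⊕ K) = M1 ⊕ M2 — the shared key cancels under XOR.
byte 0: 00001111 ^ 00011110 = 00010001
byte 1: 01110000 ^ 10000010 = 11110010
byte 2: 00000101 ^ 10000100 = 10000001
byte 3: 01101101 ^ 11100110 = 10001011
byte 4: 10001010 ^ 00110101 = 10111111
byte 5: 00010110 ^ 00000001 = 00010111
byte 6: 10101000 ^ 10010101 = 00111101
byte 7: 11101111 ^ 10010010 = 01111101
byte 8: 00010111 ^ 01100100 = 01110011
byte 9: 00011111 ^ 01101001 = 01110110
byte 10: 11111110 ^ 01100100 = 10011010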